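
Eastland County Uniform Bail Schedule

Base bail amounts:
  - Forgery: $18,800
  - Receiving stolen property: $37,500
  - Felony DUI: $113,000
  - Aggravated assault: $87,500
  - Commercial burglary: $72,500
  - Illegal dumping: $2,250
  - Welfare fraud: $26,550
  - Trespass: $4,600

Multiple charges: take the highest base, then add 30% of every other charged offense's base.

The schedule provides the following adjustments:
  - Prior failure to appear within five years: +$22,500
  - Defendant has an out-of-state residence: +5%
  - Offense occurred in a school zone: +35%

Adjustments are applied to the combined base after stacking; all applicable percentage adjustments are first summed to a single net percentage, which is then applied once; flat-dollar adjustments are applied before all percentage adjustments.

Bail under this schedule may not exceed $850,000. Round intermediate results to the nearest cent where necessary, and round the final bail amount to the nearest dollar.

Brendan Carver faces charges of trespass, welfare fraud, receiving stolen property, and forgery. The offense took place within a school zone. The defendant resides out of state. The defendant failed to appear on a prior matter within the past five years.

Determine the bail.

$104,979

Base amounts from the schedule: trespass $4,600; welfare fraud $26,550; receiving stolen property $37,500; forgery $18,800.
Stacking rule: highest base plus 30% of each additional charge. Highest is receiving stolen property at $37,500. Additional: $4,600 × 30% = $1,380; $26,550 × 30% = $7,965; $18,800 × 30% = $5,640. Combined base = $37,500 + $14,985 = $52,485.
Prior failure to appear within five years (+$22,500 flat): $52,485 + $22,500 = $74,985.
Net percentage adjustment: +5% +35% = +40%. $74,985 × 1.4 = $104,979.
$104,979 is within the $850,000 maximum.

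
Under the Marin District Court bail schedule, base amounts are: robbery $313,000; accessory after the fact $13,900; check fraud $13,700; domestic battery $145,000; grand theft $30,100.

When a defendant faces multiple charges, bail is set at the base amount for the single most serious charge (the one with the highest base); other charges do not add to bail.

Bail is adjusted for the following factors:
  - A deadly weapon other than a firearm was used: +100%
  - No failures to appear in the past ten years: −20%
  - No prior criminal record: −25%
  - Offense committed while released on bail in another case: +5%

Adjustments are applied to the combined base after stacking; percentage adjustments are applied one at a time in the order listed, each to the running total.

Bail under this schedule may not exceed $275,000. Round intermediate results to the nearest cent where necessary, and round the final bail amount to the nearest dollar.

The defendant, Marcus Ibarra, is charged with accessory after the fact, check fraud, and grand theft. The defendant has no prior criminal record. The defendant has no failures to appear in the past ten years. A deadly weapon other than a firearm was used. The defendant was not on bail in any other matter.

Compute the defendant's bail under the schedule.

Base amounts from the schedule: accessory after the fact $13,900; check fraud $13,700; grand theft $30,100.
Stacking rule: use the highest base only. Highest is grand theft at $30,100. Combined base = $30,100.
A deadly weapon other than a firearm was used (+100%): $30,100 × 2 = $60,200.
No failures to appear in the past ten years (−20%): $60,200 × 0.8 = $48,160.
No prior criminal record (−25%): $48,160 × 0.75 = $36,120.
$36,120 is within the $275,000 maximum.

$36,120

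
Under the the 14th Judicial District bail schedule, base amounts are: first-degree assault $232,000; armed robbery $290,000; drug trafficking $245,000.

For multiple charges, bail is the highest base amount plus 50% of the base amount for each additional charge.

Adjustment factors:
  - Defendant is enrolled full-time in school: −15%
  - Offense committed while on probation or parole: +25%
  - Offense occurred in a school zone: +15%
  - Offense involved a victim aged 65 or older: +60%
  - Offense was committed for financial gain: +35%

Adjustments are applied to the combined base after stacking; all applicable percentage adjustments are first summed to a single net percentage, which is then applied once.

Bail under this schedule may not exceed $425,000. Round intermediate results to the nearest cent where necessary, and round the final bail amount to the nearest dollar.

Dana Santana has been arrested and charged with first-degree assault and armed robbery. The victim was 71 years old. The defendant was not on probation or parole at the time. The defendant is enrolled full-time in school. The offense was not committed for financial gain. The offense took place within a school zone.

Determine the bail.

$425,000

Base amounts from the schedule: first-degree assault $232,000; armed robbery $290,000.
Stacking rule: highest base plus 50% of each additional charge. Highest is armed robbery at $290,000. Additional: $232,000 × 50% = $116,000. Combined base = $290,000 + $116,000 = $406,000.
Net percentage adjustment: −15% +15% +60% = +60%. $406,000 × 1.6 = $649,600.
Result $649,600 exceeds the maximum of $425,000; bail is capped at $425,000.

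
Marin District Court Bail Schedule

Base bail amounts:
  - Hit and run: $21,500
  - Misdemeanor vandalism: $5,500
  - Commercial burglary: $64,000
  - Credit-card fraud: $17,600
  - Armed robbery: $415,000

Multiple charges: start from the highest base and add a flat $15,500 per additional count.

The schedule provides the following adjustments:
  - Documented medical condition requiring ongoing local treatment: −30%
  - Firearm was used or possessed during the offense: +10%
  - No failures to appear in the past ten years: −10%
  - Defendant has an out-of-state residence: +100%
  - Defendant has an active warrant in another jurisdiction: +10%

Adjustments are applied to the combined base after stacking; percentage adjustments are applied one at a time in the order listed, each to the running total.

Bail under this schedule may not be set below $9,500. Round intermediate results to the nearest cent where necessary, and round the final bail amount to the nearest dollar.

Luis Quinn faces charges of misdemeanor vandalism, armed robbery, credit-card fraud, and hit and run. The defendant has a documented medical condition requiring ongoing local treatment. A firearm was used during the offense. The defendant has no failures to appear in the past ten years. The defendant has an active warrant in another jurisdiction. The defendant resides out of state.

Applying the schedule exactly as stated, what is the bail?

Base amounts from the schedule: misdemeanor vandalism $5,500; armed robbery $415,000; credit-card fraud $17,600; hit and run $21,500.
Stacking rule: highest base plus $15,500 per additional charge. Highest is armed robbery at $415,000; 3 additional charges → +$46,500. Combined base = $461,500.
Documented medical condition requiring ongoing local treatment (−30%): $461,500 × 0.7 = $323,050.
Firearm was used or possessed during the offense (+10%): $323,050 × 1.1 = $355,355.
No failures to appear in the past ten years (−10%): $355,355 × 0.9 = $319,819.50.
Defendant has an out-of-state residence (+100%): $319,819.50 × 2 = $639,639.
Defendant has an active warrant in another jurisdiction (+10%): $639,639 × 1.1 = $703,602.90.
$703,602.90 is at or above the $9,500 minimum.
Rounded to the nearest dollar: $703,603.

$703,603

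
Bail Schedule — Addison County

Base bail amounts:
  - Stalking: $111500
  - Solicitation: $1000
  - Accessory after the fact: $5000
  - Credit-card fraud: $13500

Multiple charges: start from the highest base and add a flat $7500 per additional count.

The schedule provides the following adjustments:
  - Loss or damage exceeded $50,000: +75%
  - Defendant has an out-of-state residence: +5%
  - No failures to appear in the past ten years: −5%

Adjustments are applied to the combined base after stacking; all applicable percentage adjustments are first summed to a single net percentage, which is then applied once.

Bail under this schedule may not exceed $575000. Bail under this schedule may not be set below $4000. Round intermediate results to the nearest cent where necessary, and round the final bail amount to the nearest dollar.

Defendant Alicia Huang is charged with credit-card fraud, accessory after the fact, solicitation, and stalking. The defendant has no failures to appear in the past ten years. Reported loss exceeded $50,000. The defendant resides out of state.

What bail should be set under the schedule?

$234500

Base amounts from the schedule: credit-card fraud $13500; accessory after the fact $5000; solicitation $1000; stalking $111500.
Stacking rule: highest base plus $7500 per additional charge. Highest is stalking at $111500; 3 additional charges → +$22500. Combined base = $134000.
Net percentage adjustment: +75% +5% −5% = +75%. $134000 × 1.75 = $234500.
$234500 is within the $575000 maximum.
$234500 is at or above the $4000 minimum.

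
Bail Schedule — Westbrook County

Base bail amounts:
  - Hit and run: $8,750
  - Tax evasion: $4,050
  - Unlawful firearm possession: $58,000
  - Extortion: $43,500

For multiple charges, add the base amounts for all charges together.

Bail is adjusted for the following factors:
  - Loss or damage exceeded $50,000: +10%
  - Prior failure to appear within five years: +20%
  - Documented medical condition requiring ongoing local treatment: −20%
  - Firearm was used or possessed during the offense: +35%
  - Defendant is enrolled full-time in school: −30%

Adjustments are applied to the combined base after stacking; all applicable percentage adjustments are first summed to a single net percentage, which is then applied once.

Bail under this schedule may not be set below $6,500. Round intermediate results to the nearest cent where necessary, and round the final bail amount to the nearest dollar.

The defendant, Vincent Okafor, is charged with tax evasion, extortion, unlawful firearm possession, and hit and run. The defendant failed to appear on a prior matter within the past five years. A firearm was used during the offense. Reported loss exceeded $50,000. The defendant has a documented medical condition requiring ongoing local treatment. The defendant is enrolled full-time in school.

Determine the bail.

Base amounts from the schedule: tax evasion $4,050; extortion $43,500; unlawful firearm possession $58,000; hit and run $8,750.
Stacking rule: sum of all bases. $4,050 + $43,500 + $58,000 + $8,750 = $114,300.
Net percentage adjustment: +10% +20% −20% +35% −30% = +15%. $114,300 × 1.15 = $131,445.
$131,445 is at or above the $6,500 minimum.

$131,445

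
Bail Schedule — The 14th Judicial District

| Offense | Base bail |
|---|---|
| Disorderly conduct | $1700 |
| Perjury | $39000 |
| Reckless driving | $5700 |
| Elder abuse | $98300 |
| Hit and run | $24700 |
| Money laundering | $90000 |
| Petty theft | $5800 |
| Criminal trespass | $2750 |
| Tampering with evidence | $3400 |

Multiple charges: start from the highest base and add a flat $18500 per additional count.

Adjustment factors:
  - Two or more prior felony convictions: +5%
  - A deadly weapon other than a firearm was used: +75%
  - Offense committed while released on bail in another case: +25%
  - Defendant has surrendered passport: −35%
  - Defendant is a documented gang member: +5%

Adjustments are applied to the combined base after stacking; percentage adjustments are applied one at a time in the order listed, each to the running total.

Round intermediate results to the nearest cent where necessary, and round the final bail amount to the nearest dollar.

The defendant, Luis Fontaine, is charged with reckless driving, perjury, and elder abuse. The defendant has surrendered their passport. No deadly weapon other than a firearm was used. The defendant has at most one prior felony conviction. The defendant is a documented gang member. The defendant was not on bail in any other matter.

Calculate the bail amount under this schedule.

Base amounts from the schedule: reckless driving $5700; perjury $39000; elder abuse $98300.
Stacking rule: highest base plus $18500 per additional charge. Highest is elder abuse at $98300; 2 additional charges → +$37000. Combined base = $135300.
Defendant has surrendered passport (−35%): $135300 × 0.65 = $87945.
Defendant is a documented gang member (+5%): $87945 × 1.05 = $92342.25.
Rounded to the nearest dollar: $92342.

$92342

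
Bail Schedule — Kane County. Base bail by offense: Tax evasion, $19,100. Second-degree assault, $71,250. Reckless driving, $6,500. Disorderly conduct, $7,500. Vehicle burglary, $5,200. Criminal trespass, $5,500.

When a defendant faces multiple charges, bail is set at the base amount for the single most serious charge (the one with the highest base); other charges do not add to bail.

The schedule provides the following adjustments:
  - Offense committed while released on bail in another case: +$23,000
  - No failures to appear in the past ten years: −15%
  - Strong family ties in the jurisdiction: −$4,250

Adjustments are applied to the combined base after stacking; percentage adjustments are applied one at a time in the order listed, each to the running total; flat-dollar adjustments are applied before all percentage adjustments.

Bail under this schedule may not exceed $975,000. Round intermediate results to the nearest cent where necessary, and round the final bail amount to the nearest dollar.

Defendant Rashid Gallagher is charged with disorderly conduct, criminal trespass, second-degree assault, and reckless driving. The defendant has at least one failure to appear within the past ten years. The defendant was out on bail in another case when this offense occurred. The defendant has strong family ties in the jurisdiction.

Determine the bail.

Base amounts from the schedule: disorderly conduct $7,500; criminal trespass $5,500; second-degree assault $71,250; reckless driving $6,500.
Stacking rule: use the highest base only. Highest is second-degree assault at $71,250. Combined base = $71,250.
Offense committed while released on bail in another case (+$23,000 flat): $71,250 + $23,000 = $94,250.
Strong family ties in the jurisdiction (−$4,250 flat): $94,250 − $4,250 = $90,000.
$90,000 is within the $975,000 maximum.

$90,000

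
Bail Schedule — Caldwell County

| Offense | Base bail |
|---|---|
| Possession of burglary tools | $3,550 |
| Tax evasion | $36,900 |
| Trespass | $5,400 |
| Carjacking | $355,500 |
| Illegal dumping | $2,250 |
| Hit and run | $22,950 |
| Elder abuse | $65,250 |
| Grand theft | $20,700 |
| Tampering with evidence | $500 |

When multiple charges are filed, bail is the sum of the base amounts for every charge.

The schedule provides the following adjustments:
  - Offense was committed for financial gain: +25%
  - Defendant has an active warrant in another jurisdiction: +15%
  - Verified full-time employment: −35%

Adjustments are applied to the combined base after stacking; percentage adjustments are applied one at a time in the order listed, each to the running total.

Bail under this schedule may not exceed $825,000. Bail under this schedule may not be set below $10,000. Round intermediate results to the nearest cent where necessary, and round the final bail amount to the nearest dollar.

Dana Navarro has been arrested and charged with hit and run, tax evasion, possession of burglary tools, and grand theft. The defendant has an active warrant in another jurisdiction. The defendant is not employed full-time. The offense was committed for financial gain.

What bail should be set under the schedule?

$120,894

Base amounts from the schedule: hit and run $22,950; tax evasion $36,900; possession of burglary tools $3,550; grand theft $20,700.
Stacking rule: sum of all bases. $22,950 + $36,900 + $3,550 + $20,700 = $84,100.
Offense was committed for financial gain (+25%): $84,100 × 1.25 = $105,125.
Defendant has an active warrant in another jurisdiction (+15%): $105,125 × 1.15 = $120,893.75.
$120,893.75 is within the $825,000 maximum.
$120,893.75 is at or above the $10,000 minimum.
Rounded to the nearest dollar: $120,894.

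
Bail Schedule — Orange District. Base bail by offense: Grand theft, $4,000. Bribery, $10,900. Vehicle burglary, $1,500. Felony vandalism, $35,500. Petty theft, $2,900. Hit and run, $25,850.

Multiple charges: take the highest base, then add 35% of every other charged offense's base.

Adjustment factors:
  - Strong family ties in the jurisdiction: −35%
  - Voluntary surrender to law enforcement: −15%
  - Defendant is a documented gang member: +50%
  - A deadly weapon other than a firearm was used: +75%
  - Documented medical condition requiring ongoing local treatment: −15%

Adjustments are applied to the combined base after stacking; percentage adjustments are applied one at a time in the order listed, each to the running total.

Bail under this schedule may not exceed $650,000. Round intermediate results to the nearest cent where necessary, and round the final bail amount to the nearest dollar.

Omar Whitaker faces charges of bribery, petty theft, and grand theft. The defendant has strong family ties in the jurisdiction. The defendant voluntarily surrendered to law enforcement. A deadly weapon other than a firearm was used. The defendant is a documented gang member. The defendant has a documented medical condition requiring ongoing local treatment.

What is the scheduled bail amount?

$16,414

Base amounts from the schedule: bribery $10,900; petty theft $2,900; grand theft $4,000.
Stacking rule: highest base plus 35% of each additional charge. Highest is bribery at $10,900. Additional: $2,900 × 35% = $1,015; $4,000 × 35% = $1,400. Combined base = $10,900 + $2,415 = $13,315.
Strong family ties in the jurisdiction (−35%): $13,315 × 0.65 = $8,654.75.
Voluntary surrender to law enforcement (−15%): $8,654.75 × 0.85 = $7,356.54.
Defendant is a documented gang member (+50%): $7,356.54 × 1.5 = $11,034.81.
A deadly weapon other than a firearm was used (+75%): $11,034.81 × 1.75 = $19,310.92.
Documented medical condition requiring ongoing local treatment (−15%): $19,310.92 × 0.85 = $16,414.28.
$16,414.28 is within the $650,000 maximum.
Rounded to the nearest dollar: $16,414.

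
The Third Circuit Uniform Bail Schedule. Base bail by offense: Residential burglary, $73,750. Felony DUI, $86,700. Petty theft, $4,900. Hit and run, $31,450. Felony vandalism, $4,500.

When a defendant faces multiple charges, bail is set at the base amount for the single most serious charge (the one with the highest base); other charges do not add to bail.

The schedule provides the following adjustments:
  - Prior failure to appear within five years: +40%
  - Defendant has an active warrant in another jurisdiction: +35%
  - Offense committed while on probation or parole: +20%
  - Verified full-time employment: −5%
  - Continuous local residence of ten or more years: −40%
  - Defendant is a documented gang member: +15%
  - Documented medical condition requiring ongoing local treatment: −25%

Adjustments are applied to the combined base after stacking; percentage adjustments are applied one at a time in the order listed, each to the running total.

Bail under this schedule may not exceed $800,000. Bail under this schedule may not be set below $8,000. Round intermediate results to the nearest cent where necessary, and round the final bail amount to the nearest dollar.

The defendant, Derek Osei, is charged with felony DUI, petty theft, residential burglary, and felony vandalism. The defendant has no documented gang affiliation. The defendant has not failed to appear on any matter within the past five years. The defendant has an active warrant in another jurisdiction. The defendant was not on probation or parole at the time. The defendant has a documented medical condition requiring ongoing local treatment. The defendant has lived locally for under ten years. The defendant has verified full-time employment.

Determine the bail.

$83,395

Base amounts from the schedule: felony DUI $86,700; petty theft $4,900; residential burglary $73,750; felony vandalism $4,500.
Stacking rule: use the highest base only. Highest is felony DUI at $86,700. Combined base = $86,700.
Defendant has an active warrant in another jurisdiction (+35%): $86,700 × 1.35 = $117,045.
Verified full-time employment (−5%): $117,045 × 0.95 = $111,192.75.
Documented medical condition requiring ongoing local treatment (−25%): $111,192.75 × 0.75 = $83,394.56.
$83,394.56 is within the $800,000 maximum.
$83,394.56 is at or above the $8,000 minimum.
Rounded to the nearest dollar: $83,395.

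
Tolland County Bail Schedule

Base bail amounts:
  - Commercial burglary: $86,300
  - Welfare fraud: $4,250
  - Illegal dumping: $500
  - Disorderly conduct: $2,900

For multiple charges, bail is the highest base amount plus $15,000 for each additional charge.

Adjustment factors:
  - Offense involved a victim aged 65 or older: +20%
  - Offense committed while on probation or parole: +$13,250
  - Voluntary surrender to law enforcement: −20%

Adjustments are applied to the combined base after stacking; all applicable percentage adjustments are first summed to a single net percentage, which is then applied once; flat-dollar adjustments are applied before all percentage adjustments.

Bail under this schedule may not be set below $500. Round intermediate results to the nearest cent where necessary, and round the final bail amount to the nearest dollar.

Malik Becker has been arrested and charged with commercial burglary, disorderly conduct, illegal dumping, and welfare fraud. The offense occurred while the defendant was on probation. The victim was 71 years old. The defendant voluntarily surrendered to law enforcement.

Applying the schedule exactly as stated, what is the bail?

Base amounts from the schedule: commercial burglary $86,300; disorderly conduct $2,900; illegal dumping $500; welfare fraud $4,250.
Stacking rule: highest base plus $15,000 per additional charge. Highest is commercial burglary at $86,300; 3 additional charges → +$45,000. Combined base = $131,300.
Offense committed while on probation or parole (+$13,250 flat): $131,300 + $13,250 = $144,550.
Net percentage adjustment: +20% −20% = +0%. $144,550 × 1 = $144,550.
$144,550 is at or above the $500 minimum.

$144,550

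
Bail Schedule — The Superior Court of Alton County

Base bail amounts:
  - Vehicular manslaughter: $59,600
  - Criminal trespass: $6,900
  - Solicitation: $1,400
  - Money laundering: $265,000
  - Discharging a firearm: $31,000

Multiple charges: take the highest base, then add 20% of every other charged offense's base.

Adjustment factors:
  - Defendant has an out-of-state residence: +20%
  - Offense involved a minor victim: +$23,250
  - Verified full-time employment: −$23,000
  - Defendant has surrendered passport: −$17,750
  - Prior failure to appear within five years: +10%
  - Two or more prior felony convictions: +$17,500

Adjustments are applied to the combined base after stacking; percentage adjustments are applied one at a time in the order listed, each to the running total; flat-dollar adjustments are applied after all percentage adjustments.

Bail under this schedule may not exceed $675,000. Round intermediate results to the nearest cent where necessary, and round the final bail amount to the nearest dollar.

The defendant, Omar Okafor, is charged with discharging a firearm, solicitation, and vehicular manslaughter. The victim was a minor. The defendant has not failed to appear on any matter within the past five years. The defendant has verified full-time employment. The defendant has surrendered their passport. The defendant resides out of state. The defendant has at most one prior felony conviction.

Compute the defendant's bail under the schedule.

$61,796

Base amounts from the schedule: discharging a firearm $31,000; solicitation $1,400; vehicular manslaughter $59,600.
Stacking rule: highest base plus 20% of each additional charge. Highest is vehicular manslaughter at $59,600. Additional: $31,000 × 20% = $6,200; $1,400 × 20% = $280. Combined base = $59,600 + $6,480 = $66,080.
Defendant has an out-of-state residence (+20%): $66,080 × 1.2 = $79,296.
Offense involved a minor victim (+$23,250 flat): $79,296 + $23,250 = $102,546.
Verified full-time employment (−$23,000 flat): $102,546 − $23,000 = $79,546.
Defendant has surrendered passport (−$17,750 flat): $79,546 − $17,750 = $61,796.
$61,796 is within the $675,000 maximum.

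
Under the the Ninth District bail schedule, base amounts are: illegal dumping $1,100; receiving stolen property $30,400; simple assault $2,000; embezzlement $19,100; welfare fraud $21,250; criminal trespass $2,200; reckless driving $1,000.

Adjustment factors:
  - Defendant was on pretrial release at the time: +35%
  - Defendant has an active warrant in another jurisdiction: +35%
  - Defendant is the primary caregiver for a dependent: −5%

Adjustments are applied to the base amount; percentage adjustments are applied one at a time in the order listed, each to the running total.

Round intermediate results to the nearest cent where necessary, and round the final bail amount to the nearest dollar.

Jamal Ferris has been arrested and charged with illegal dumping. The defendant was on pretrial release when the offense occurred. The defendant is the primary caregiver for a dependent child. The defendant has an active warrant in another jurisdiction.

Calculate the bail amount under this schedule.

Base amounts from the schedule: illegal dumping $1,100.
Single charge. Combined base = $1,100.
Defendant was on pretrial release at the time (+35%): $1,100 × 1.35 = $1,485.
Defendant has an active warrant in another jurisdiction (+35%): $1,485 × 1.35 = $2,004.75.
Defendant is the primary caregiver for a dependent (−5%): $2,004.75 × 0.95 = $1,904.51.
Rounded to the nearest dollar: $1,905.

$1,905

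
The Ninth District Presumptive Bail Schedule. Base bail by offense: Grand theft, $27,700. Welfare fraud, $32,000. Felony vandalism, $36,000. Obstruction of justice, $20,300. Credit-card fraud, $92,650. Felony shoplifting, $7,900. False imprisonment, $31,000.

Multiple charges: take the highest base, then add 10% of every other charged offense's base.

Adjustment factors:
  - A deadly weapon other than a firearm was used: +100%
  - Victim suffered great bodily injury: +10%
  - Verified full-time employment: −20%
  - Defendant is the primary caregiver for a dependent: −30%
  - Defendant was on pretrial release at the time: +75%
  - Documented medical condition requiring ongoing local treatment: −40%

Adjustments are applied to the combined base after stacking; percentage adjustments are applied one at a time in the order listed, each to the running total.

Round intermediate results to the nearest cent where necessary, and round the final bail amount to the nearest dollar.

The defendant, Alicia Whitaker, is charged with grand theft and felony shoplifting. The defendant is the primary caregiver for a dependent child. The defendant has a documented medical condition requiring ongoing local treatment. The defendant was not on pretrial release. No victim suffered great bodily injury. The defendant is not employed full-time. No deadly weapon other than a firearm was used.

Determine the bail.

Base amounts from the schedule: grand theft $27,700; felony shoplifting $7,900.
Stacking rule: highest base plus 10% of each additional charge. Highest is grand theft at $27,700. Additional: $7,900 × 10% = $790. Combined base = $27,700 + $790 = $28,490.
Defendant is the primary caregiver for a dependent (−30%): $28,490 × 0.7 = $19,943.
Documented medical condition requiring ongoing local treatment (−40%): $19,943 × 0.6 = $11,965.80.
Rounded to the nearest dollar: $11,966.

$11,966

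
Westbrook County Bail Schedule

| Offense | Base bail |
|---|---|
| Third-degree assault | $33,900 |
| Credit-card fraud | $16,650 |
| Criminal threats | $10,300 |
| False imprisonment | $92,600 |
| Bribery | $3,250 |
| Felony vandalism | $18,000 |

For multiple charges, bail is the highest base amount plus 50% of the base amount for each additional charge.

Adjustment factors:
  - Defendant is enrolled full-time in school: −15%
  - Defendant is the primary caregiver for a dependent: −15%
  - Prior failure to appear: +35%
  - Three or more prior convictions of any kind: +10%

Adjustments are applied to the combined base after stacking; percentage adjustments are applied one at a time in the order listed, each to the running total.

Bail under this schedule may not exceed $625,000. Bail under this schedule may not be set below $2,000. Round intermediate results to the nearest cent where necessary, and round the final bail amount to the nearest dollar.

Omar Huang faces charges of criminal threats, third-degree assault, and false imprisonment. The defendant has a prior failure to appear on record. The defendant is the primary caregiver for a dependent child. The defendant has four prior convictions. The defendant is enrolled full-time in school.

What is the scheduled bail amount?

Base amounts from the schedule: criminal threats $10,300; third-degree assault $33,900; false imprisonment $92,600.
Stacking rule: highest base plus 50% of each additional charge. Highest is false imprisonment at $92,600. Additional: $10,300 × 50% = $5,150; $33,900 × 50% = $16,950. Combined base = $92,600 + $22,100 = $114,700.
Defendant is enrolled full-time in school (−15%): $114,700 × 0.85 = $97,495.
Defendant is the primary caregiver for a dependent (−15%): $97,495 × 0.85 = $82,870.75.
Prior failure to appear (+35%): $82,870.75 × 1.35 = $111,875.51.
Three or more prior convictions of any kind (+10%): $111,875.51 × 1.1 = $123,063.06.
$123,063.06 is within the $625,000 maximum.
$123,063.06 is at or above the $2,000 minimum.
Rounded to the nearest dollar: $123,063.

$123,063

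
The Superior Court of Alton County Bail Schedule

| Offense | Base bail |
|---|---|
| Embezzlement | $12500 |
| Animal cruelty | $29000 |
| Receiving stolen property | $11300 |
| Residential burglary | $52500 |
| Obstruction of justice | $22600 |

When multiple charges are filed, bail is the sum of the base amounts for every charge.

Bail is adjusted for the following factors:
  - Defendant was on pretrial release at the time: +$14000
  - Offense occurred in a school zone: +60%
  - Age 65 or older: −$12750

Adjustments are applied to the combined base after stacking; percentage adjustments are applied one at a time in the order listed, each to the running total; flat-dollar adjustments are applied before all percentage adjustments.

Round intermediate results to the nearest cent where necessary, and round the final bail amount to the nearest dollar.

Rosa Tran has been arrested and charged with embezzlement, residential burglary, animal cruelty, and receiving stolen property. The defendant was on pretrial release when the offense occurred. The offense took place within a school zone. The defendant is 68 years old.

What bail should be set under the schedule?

$170480

Base amounts from the schedule: embezzlement $12500; residential burglary $52500; animal cruelty $29000; receiving stolen property $11300.
Stacking rule: sum of all bases. $12500 + $52500 + $29000 + $11300 = $105300.
Defendant was on pretrial release at the time (+$14000 flat): $105300 + $14000 = $119300.
Age 65 or older (−$12750 flat): $119300 − $12750 = $106550.
Offense occurred in a school zone (+60%): $106550 × 1.6 = $170480.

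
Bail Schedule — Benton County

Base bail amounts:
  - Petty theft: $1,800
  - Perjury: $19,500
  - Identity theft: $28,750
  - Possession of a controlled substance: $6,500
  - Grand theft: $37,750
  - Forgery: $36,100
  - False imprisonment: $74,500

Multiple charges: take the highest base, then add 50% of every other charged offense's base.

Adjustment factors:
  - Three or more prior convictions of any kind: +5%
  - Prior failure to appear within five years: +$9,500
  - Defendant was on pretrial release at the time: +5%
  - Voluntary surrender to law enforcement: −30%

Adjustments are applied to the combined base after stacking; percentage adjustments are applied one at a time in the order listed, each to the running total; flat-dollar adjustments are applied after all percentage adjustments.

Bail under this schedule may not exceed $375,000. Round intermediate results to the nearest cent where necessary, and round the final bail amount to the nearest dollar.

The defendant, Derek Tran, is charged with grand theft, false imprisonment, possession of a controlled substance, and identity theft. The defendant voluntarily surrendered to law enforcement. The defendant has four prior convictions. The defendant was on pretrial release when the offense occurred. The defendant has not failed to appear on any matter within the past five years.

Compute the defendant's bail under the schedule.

$85,664

Base amounts from the schedule: grand theft $37,750; false imprisonment $74,500; possession of a controlled substance $6,500; identity theft $28,750.
Stacking rule: highest base plus 50% of each additional charge. Highest is false imprisonment at $74,500. Additional: $37,750 × 50% = $18,875; $6,500 × 50% = $3,250; $28,750 × 50% = $14,375. Combined base = $74,500 + $36,500 = $111,000.
Three or more prior convictions of any kind (+5%): $111,000 × 1.05 = $116,550.
Defendant was on pretrial release at the time (+5%): $116,550 × 1.05 = $122,377.50.
Voluntary surrender to law enforcement (−30%): $122,377.50 × 0.7 = $85,664.25.
$85,664.25 is within the $375,000 maximum.
Rounded to the nearest dollar: $85,664.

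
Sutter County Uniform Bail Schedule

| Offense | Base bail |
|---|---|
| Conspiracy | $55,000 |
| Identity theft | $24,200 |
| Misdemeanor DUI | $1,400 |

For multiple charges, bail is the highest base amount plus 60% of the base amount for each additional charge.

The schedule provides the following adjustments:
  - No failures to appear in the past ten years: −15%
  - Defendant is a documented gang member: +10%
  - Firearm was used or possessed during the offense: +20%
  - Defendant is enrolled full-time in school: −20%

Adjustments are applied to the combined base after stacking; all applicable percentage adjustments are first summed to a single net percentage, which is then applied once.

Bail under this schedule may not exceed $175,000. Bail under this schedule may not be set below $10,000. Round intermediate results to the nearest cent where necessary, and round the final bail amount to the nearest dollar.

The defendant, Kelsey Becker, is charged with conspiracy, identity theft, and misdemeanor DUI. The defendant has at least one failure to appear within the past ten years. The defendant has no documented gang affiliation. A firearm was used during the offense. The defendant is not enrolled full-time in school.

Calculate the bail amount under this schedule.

$84,432

Base amounts from the schedule: conspiracy $55,000; identity theft $24,200; misdemeanor DUI $1,400.
Stacking rule: highest base plus 60% of each additional charge. Highest is conspiracy at $55,000. Additional: $24,200 × 60% = $14,520; $1,400 × 60% = $840. Combined base = $55,000 + $15,360 = $70,360.
Firearm was used or possessed during the offense (+20%): $70,360 × 1.2 = $84,432.
$84,432 is within the $175,000 maximum.
$84,432 is at or above the $10,000 minimum.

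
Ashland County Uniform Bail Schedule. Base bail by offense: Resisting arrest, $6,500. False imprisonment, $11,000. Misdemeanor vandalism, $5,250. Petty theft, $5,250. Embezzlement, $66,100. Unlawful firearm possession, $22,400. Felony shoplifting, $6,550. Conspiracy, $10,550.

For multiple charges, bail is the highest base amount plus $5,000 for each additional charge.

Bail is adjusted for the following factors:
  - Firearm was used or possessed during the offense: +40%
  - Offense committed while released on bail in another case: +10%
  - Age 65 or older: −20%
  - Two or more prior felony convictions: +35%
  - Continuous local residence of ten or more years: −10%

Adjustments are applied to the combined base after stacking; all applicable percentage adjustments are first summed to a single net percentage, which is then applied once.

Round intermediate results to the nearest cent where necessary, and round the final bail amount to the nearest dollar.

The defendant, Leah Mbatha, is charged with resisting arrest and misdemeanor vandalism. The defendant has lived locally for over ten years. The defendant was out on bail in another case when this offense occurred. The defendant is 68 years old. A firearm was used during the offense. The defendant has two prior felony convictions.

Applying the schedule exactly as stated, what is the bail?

$17,825

Base amounts from the schedule: resisting arrest $6,500; misdemeanor vandalism $5,250.
Stacking rule: highest base plus $5,000 per additional charge. Highest is resisting arrest at $6,500; 1 additional charge → +$5,000. Combined base = $11,500.
Net percentage adjustment: +40% +10% −20% +35% −10% = +55%. $11,500 × 1.55 = $17,825.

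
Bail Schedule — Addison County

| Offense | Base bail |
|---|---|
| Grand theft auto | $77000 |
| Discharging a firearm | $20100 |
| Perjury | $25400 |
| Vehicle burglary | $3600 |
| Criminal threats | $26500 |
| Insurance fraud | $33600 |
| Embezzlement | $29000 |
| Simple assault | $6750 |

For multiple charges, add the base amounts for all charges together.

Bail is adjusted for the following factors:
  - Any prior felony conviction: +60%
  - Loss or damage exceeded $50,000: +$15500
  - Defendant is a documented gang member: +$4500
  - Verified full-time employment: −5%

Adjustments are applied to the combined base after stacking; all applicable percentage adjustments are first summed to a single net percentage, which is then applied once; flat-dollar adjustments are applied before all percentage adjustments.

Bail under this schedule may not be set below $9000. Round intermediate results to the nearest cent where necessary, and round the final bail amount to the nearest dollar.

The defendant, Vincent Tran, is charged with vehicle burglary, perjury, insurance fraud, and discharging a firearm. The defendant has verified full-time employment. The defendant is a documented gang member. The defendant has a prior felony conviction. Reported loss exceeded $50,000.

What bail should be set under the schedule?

Base amounts from the schedule: vehicle burglary $3600; perjury $25400; insurance fraud $33600; discharging a firearm $20100.
Stacking rule: sum of all bases. $3600 + $25400 + $33600 + $20100 = $82700.
Loss or damage exceeded $50,000 (+$15500 flat): $82700 + $15500 = $98200.
Defendant is a documented gang member (+$4500 flat): $98200 + $4500 = $102700.
Net percentage adjustment: +60% −5% = +55%. $102700 × 1.55 = $159185.
$159185 is at or above the $9000 minimum.

$159185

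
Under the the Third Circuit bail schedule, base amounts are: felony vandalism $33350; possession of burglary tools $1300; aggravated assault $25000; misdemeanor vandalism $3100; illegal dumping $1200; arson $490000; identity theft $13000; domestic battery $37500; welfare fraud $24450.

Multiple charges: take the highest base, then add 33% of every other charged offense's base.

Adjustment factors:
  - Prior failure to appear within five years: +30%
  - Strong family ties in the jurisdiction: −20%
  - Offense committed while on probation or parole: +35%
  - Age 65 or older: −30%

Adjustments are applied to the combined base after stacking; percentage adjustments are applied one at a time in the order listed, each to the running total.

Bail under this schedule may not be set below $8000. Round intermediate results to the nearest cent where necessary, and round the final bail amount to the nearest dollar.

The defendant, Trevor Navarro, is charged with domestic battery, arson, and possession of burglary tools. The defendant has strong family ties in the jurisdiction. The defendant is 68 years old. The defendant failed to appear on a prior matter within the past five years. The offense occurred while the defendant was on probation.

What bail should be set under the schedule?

$494156

Base amounts from the schedule: domestic battery $37500; arson $490000; possession of burglary tools $1300.
Stacking rule: highest base plus 33% of each additional charge. Highest is arson at $490000. Additional: $37500 × 33% = $12375; $1300 × 33% = $429. Combined base = $490000 + $12804 = $502804.
Prior failure to appear within five years (+30%): $502804 × 1.3 = $653645.20.
Strong family ties in the jurisdiction (−20%): $653645.20 × 0.8 = $522916.16.
Offense committed while on probation or parole (+35%): $522916.16 × 1.35 = $705936.82.
Age 65 or older (−30%): $705936.82 × 0.7 = $494155.77.
$494155.77 is at or above the $8000 minimum.
Rounded to the nearest dollar: $494156.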